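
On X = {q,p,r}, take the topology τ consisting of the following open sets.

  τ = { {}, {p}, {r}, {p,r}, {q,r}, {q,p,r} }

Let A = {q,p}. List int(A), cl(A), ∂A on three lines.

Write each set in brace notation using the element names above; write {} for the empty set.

int(A) = {p}
cl(A)  = {q,p}
∂A     = {q}

U open, U⊆A: {}, {p}. int(A) = ⋃ = {p}
X∖A={r}, int(X∖A)={r}, hence cl(A)={q,p}
∂A: remove int from cl → {q}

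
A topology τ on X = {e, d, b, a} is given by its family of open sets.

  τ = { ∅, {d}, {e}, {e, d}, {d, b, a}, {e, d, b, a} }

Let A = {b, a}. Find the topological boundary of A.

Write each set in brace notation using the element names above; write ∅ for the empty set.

{b, a}

opens ⊆ A: ∅; union → int = ∅
complement {e, d}; its interior {e, d}; cl(A) = X∖{e, d} = {b, a}
boundary = {b, a} ∖ ∅ = {b, a}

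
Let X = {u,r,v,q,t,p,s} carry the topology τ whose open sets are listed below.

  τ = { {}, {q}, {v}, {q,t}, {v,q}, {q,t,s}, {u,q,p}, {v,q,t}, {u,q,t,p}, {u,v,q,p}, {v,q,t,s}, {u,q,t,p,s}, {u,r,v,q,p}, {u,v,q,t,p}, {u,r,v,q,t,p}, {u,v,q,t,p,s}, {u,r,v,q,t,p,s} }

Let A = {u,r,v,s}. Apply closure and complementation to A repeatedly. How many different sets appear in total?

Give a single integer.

complement {q,t,p}; its interior {q,t}; cl(A) = X∖{q,t} = {u,r,v,p,s}
With k = closure, c = complement:
  1. A     = {u,r,v,s}
  2. kA    = {u,r,v,p,s}
  3. cA    = {q,t,p}
  4. ckA   = {q,t}
  5. kcA   = {u,r,q,t,p,s}
  6. ckcA  = {v}
  7. kckcA = {r,v}
  8. ckckcA = {u,q,t,p,s}
k, c of each give nothing new

8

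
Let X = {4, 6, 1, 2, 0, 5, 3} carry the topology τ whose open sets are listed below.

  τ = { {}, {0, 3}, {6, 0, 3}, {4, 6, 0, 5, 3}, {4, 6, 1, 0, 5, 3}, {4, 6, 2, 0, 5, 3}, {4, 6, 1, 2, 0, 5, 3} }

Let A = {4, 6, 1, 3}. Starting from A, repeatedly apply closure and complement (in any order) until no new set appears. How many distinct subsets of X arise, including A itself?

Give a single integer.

4

X∖A={2, 0, 5}, int(X∖A)={}, hence cl(A)={4, 6, 1, 2, 0, 5, 3}
Orbit (k=closure, c=complement):
  1. A     = {4, 6, 1, 3}
  2. kA    = {4, 6, 1, 2, 0, 5, 3}
  3. cA    = {2, 0, 5}
  4. ckA   = {}
(closed under both — stop)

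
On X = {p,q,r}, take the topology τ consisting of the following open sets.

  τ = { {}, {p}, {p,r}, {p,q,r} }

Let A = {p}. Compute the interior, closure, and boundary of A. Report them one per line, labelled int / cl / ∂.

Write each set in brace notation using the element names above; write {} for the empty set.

U open, U⊆A: {}, {p}. int(A) = ⋃ = {p}
X∖A={q,r}, int(X∖A)={}, hence cl(A)={p,q,r}
∂A: remove int from cl → {q,r}

int(A) = {p}
cl(A)  = {p,q,r}
∂A     = {q,r}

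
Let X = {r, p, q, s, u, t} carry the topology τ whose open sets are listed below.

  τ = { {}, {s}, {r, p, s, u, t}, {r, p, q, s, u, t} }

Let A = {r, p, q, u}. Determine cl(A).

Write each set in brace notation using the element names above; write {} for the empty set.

complement {s, t}; its interior {s}; cl(A) = X∖{s} = {r, p, q, u, t}

{r, p, q, u, t}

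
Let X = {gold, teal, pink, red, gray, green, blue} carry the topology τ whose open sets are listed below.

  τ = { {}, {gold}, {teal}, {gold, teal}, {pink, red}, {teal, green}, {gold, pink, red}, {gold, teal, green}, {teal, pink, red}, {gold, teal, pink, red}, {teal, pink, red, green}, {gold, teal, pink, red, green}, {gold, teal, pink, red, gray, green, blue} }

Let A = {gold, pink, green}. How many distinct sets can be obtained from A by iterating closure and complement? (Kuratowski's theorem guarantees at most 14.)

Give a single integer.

12

X∖A={teal, red, gray, blue}, int(X∖A)={teal}, hence cl(A)={gold, pink, red, gray, green, blue}
Orbit (k=closure, c=complement):
  1. A     = {gold, pink, green}
  2. kA    = {gold, pink, red, gray, green, blue}
  3. cA    = {teal, red, gray, blue}
  4. ckA   = {teal}
  5. kcA   = {teal, pink, red, gray, green, blue}
  6. kckA  = {teal, gray, green, blue}
  7. ckcA  = {gold}
  8. ckckA = {gold, pink, red}
  9. kckcA = {gold, gray, blue}
  10. kckckA = {gold, pink, red, gray, blue}
  11. ckckcA = {teal, pink, red, green}
  12. ckckckA = {teal, green}
(closed under both — stop)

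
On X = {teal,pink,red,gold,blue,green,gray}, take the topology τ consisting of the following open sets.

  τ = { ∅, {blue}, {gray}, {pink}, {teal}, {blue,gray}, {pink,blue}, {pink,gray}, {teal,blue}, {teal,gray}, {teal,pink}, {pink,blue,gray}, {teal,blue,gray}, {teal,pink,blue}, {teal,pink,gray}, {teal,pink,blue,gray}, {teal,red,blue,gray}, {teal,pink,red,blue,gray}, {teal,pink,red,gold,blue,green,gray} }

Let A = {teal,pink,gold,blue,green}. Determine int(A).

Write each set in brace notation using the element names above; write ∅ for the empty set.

open subsets of A: ∅, {pink}, {teal}, {blue}, {teal,blue}, {teal,pink}, {pink,blue}, {teal,pink,blue}; so int(A) = {teal,pink,blue}

{teal,pink,blue}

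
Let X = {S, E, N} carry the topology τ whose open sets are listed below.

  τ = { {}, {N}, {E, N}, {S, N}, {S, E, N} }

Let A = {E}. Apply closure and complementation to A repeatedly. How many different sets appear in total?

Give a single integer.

complement {S, N}; its interior {S, N}; cl(A) = X∖{S, N} = {E}
With k = closure, c = complement:
  1. A     = {E}
  2. cA    = {S, N}
  3. kcA   = {S, E, N}
  4. ckcA  = {}
k, c of each give nothing new

4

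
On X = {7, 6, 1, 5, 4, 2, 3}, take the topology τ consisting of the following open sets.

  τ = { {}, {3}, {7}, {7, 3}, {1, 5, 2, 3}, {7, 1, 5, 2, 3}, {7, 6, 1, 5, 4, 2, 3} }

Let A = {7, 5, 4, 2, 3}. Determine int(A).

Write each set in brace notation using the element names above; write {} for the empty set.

U open, U⊆A: {}, {3}, {7}, {7, 3}. int(A) = ⋃ = {7, 3}

{7, 3}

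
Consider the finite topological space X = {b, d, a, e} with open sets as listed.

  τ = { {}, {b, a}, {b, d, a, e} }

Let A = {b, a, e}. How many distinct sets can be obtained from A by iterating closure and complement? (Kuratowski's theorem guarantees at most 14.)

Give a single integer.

6

complement {d}; its interior {}; cl(A) = X∖{} = {b, d, a, e}
With k = closure, c = complement:
  1. A     = {b, a, e}
  2. kA    = {b, d, a, e}
  3. cA    = {d}
  4. ckA   = {}
  5. kcA   = {d, e}
  6. ckcA  = {b, a}
k, c of each give nothing new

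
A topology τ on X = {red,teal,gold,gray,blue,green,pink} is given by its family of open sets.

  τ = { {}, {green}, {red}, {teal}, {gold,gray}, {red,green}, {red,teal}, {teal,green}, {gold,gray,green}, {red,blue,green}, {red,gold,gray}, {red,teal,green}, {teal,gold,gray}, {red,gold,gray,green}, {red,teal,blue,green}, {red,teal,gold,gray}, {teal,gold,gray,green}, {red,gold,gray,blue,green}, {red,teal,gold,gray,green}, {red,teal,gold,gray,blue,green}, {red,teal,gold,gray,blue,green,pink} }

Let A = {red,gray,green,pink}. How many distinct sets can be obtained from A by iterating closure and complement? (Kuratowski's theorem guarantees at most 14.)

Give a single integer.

12

closure: X∖int(X∖A) = X∖{teal} = {red,gold,gray,blue,green,pink}
Let k=closure and c=complement:
  1. A     = {red,gray,green,pink}
  2. kA    = {red,gold,gray,blue,green,pink}
  3. cA    = {teal,gold,blue}
  4. ckA   = {teal}
  5. kcA   = {teal,gold,gray,blue,pink}
  6. kckA  = {teal,pink}
  7. ckcA  = {red,green}
  8. ckckA = {red,gold,gray,blue,green}
  9. kckcA = {red,blue,green,pink}
  10. ckckcA = {teal,gold,gray}
  11. kckckcA = {teal,gold,gray,pink}
  12. ckckckcA = {red,blue,green}
— saturated at 12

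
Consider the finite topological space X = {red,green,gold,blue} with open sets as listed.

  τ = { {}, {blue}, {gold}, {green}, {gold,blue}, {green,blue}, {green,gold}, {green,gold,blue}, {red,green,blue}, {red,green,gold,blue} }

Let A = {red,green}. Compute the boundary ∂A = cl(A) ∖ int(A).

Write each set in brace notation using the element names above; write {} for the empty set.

interior: largest open inside A is {green} (from {}, {green})
cl via duality: int({gold,blue}) = {gold,blue}, so X∖{gold,blue} = {red,green}
cl∖int = {red}

{red}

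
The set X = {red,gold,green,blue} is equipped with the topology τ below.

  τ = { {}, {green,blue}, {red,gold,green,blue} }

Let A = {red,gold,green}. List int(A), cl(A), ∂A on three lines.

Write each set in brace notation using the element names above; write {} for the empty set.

interior: largest open inside A is {} (from {})
cl via duality: int({blue}) = {}, so X∖{} = {red,gold,green,blue}
cl∖int = {red,gold,green,blue}

int(A) = {}
cl(A)  = {red,gold,green,blue}
∂A     = {red,gold,green,blue}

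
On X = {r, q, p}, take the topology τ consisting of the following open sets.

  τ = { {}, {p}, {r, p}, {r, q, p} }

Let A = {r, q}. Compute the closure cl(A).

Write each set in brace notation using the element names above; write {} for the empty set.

closure: X∖int(X∖A) = X∖{p} = {r, q}

{r, q}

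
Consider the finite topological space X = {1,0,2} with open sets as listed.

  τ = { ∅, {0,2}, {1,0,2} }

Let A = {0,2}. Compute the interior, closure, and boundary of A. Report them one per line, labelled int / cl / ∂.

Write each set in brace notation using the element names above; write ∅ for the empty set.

open subsets of A: ∅, {0,2}; so int(A) = {0,2}
closure: X∖int(X∖A) = X∖∅ = {1,0,2}
∂A = {1,0,2} minus {0,2} = {1}

int(A) = {0,2}
cl(A)  = {1,0,2}
∂A     = {1}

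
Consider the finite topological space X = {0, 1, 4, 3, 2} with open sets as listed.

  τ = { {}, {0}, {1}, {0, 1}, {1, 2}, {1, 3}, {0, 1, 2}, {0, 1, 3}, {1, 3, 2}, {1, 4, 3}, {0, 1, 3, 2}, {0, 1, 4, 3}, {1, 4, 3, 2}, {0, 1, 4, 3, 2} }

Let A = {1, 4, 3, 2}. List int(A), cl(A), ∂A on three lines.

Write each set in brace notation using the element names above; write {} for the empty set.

U open, U⊆A: {}, {1}, {1, 2}, {1, 3}, {1, 4, 3}, {1, 3, 2}, {1, 4, 3, 2}. int(A) = ⋃ = {1, 4, 3, 2}
X∖A={0}, int(X∖A)={0}, hence cl(A)={1, 4, 3, 2}
∂A: remove int from cl → {}

int(A) = {1, 4, 3, 2}
cl(A)  = {1, 4, 3, 2}
∂A     = {}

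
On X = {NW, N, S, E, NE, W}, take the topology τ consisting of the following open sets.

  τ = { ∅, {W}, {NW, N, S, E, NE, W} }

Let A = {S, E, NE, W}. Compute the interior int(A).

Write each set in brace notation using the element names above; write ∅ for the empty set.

open subsets of A: ∅, {W}; so int(A) = {W}

{W}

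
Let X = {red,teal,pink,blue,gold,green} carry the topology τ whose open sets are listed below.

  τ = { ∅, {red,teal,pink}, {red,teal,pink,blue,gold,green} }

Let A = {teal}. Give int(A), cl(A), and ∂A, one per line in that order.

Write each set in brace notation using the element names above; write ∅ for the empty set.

int(A) = ∅
cl(A)  = {red,teal,pink,blue,gold,green}
∂A     = {red,teal,pink,blue,gold,green}

opens ⊆ A: ∅; union → int = ∅
complement {red,pink,blue,gold,green}; its interior ∅; cl(A) = X∖∅ = {red,teal,pink,blue,gold,green}
boundary = {red,teal,pink,blue,gold,green} ∖ ∅ = {red,teal,pink,blue,gold,green}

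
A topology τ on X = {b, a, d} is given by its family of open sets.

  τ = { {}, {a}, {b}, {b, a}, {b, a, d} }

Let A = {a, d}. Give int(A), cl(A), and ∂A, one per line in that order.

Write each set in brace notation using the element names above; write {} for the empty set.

U open, U⊆A: {}, {a}. int(A) = ⋃ = {a}
X∖A={b}, int(X∖A)={b}, hence cl(A)={a, d}
∂A: remove int from cl → {d}

int(A) = {a}
cl(A)  = {a, d}
∂A     = {d}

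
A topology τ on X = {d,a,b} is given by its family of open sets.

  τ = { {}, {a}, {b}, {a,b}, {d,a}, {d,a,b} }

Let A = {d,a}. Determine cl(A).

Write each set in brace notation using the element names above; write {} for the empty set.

{d,a}

closure: X∖int(X∖A) = X∖{b} = {d,a}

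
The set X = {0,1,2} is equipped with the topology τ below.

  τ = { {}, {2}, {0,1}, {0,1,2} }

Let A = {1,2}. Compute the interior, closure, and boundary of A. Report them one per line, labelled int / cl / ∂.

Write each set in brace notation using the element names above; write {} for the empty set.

int(A) = {2}
cl(A)  = {0,1,2}
∂A     = {0,1}

interior: largest open inside A is {2} (from {}, {2})
cl via duality: int({0}) = {}, so X∖{} = {0,1,2}
cl∖int = {0,1}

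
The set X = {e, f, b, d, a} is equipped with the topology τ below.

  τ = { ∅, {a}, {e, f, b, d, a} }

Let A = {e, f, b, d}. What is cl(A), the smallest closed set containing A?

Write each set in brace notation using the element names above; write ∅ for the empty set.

{e, f, b, d}

cl via duality: int({a}) = {a}, so X∖{a} = {e, f, b, d}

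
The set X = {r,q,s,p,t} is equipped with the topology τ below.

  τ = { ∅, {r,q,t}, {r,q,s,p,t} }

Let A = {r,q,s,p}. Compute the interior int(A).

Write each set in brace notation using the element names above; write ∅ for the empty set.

interior: largest open inside A is ∅ (from ∅)

∅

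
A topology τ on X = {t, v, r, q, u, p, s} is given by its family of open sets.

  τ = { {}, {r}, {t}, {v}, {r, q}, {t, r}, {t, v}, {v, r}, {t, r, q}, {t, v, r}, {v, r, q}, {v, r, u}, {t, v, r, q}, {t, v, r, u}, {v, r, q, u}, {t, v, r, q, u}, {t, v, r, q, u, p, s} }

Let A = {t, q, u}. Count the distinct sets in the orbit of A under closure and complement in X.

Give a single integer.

cl via duality: int({v, r, p, s}) = {v, r}, so X∖{v, r} = {t, q, u, p, s}
Write k for closure, c for complement:
  1. A     = {t, q, u}
  2. kA    = {t, q, u, p, s}
  3. cA    = {v, r, p, s}
  4. ckA   = {v, r}
  5. kcA   = {v, r, q, u, p, s}
  6. ckcA  = {t}
  7. kckcA = {t, p, s}
  8. ckckcA = {v, r, q, u}
applying k or c yields no new set

8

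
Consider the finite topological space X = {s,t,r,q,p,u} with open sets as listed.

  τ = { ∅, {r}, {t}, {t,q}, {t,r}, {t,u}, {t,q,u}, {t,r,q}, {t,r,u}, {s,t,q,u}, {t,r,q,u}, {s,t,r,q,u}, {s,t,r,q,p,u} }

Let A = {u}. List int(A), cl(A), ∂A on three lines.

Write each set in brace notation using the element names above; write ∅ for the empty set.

int(A) = ∅
cl(A)  = {s,p,u}
∂A     = {s,p,u}

opens ⊆ A: ∅; union → int = ∅
complement {s,t,r,q,p}; its interior {t,r,q}; cl(A) = X∖{t,r,q} = {s,p,u}
boundary = {s,p,u} ∖ ∅ = {s,p,u}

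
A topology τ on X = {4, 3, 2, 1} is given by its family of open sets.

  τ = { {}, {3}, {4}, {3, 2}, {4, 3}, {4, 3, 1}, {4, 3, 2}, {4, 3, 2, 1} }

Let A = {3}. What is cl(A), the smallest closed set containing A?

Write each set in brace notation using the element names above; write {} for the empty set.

closure: X∖int(X∖A) = X∖{4} = {3, 2, 1}

{3, 2, 1}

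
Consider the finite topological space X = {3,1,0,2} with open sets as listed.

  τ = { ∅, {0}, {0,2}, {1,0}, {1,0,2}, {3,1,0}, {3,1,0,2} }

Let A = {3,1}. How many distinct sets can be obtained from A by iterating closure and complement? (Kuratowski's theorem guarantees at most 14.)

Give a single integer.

4

closure: X∖int(X∖A) = X∖{0,2} = {3,1}
Let k=closure and c=complement:
  1. A     = {3,1}
  2. cA    = {0,2}
  3. kcA   = {3,1,0,2}
  4. ckcA  = ∅
— saturated at 4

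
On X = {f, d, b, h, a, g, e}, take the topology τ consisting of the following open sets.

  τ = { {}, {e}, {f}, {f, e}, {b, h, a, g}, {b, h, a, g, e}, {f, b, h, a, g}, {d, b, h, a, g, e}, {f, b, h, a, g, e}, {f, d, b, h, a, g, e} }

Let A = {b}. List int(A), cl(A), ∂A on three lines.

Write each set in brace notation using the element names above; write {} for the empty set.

U open, U⊆A: {}. int(A) = ⋃ = {}
X∖A={f, d, h, a, g, e}, int(X∖A)={f, e}, hence cl(A)={d, b, h, a, g}
∂A: remove int from cl → {d, b, h, a, g}

int(A) = {}
cl(A)  = {d, b, h, a, g}
∂A     = {d, b, h, a, g}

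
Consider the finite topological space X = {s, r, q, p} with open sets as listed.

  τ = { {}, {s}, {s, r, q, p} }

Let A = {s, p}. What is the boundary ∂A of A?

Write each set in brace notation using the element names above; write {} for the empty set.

{r, q, p}

opens ⊆ A: {}, {s}; union → int = {s}
complement {r, q}; its interior {}; cl(A) = X∖{} = {s, r, q, p}
boundary = {s, r, q, p} ∖ {s} = {r, q, p}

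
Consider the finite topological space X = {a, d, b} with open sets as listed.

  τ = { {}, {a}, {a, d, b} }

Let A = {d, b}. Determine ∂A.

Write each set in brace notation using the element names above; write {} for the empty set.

{d, b}

interior: largest open inside A is {} (from {})
cl via duality: int({a}) = {a}, so X∖{a} = {d, b}
cl∖int = {d, b}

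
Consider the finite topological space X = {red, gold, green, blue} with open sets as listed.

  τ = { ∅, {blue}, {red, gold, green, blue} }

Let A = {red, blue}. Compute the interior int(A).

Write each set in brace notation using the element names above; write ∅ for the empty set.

open subsets of A: ∅, {blue}; so int(A) = {blue}

{blue}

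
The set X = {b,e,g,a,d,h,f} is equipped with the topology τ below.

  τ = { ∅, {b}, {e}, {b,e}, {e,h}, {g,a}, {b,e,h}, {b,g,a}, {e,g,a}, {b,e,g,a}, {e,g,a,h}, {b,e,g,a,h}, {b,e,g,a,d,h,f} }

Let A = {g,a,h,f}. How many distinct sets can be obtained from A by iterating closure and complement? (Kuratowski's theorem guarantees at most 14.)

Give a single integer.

8

complement {b,e,d}; its interior {b,e}; cl(A) = X∖{b,e} = {g,a,d,h,f}
With k = closure, c = complement:
  1. A     = {g,a,h,f}
  2. kA    = {g,a,d,h,f}
  3. cA    = {b,e,d}
  4. ckA   = {b,e}
  5. kcA   = {b,e,d,h,f}
  6. ckcA  = {g,a}
  7. kckcA = {g,a,d,f}
  8. ckckcA = {b,e,h}
k, c of each give nothing new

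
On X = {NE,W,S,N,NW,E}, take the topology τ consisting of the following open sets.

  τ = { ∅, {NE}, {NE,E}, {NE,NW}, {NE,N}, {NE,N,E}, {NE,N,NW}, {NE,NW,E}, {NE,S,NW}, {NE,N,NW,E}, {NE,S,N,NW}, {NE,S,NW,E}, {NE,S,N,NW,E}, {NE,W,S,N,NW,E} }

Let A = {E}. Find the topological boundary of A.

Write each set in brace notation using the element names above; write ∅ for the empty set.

open subsets of A: ∅; so int(A) = ∅
closure: X∖int(X∖A) = X∖{NE,S,N,NW} = {W,E}
∂A = {W,E} minus ∅ = {W,E}

{W,E}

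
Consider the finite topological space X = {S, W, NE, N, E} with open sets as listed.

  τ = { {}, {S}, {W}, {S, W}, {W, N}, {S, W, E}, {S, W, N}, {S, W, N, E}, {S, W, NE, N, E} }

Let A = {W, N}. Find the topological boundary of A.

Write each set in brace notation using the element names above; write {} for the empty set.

interior: largest open inside A is {W, N} (from {}, {W}, {W, N})
cl via duality: int({S, NE, E}) = {S}, so X∖{S} = {W, NE, N, E}
cl∖int = {NE, E}

{NE, E}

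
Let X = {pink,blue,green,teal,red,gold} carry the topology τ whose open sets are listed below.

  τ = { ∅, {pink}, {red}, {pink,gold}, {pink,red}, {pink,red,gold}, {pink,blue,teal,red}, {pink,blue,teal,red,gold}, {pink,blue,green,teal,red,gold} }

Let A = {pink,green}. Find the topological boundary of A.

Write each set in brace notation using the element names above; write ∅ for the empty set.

opens ⊆ A: ∅, {pink}; union → int = {pink}
complement {blue,teal,red,gold}; its interior {red}; cl(A) = X∖{red} = {pink,blue,green,teal,gold}
boundary = {pink,blue,green,teal,gold} ∖ {pink} = {blue,green,teal,gold}

{blue,green,teal,gold}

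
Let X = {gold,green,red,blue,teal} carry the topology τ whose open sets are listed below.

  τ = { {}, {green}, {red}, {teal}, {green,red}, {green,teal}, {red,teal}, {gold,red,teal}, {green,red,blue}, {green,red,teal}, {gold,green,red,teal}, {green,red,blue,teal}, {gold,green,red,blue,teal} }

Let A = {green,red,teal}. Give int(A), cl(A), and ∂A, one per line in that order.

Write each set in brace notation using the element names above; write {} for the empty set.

open subsets of A: {}, {red}, {green}, {teal}, {red,teal}, {green,teal}, {green,red}, {green,red,teal}; so int(A) = {green,red,teal}
closure: X∖int(X∖A) = X∖{} = {gold,green,red,blue,teal}
∂A = {gold,green,red,blue,teal} minus {green,red,teal} = {gold,blue}

int(A) = {green,red,teal}
cl(A)  = {gold,green,red,blue,teal}
∂A     = {gold,blue}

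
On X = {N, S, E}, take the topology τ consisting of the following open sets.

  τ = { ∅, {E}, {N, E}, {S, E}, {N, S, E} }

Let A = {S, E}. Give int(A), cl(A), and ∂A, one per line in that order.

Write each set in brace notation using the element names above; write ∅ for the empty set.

int(A) = {S, E}
cl(A)  = {N, S, E}
∂A     = {N}

opens ⊆ A: ∅, {E}, {S, E}; union → int = {S, E}
complement {N}; its interior ∅; cl(A) = X∖∅ = {N, S, E}
boundary = {N, S, E} ∖ {S, E} = {N}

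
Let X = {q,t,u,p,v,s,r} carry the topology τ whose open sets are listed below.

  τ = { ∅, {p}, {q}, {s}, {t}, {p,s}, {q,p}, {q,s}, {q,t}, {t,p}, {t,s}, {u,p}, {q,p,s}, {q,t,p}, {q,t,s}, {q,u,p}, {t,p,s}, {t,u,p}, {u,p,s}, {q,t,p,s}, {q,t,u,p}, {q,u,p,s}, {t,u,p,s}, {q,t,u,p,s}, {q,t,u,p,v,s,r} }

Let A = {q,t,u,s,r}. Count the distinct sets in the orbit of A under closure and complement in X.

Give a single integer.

8

X∖A={p,v}, int(X∖A)={p}, hence cl(A)={q,t,u,v,s,r}
Orbit (k=closure, c=complement):
  1. A     = {q,t,u,s,r}
  2. kA    = {q,t,u,v,s,r}
  3. cA    = {p,v}
  4. ckA   = {p}
  5. kcA   = {u,p,v,r}
  6. ckcA  = {q,t,s}
  7. kckcA = {q,t,v,s,r}
  8. ckckcA = {u,p}
(closed under both — stop)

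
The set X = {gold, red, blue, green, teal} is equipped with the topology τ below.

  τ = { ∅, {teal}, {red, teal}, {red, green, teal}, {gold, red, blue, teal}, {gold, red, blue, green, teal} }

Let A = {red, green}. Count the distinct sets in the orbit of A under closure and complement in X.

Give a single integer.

cl via duality: int({gold, blue, teal}) = {teal}, so X∖{teal} = {gold, red, blue, green}
Write k for closure, c for complement:
  1. A     = {red, green}
  2. kA    = {gold, red, blue, green}
  3. cA    = {gold, blue, teal}
  4. ckA   = {teal}
  5. kcA   = {gold, red, blue, green, teal}
  6. ckcA  = ∅
applying k or c yields no new set

6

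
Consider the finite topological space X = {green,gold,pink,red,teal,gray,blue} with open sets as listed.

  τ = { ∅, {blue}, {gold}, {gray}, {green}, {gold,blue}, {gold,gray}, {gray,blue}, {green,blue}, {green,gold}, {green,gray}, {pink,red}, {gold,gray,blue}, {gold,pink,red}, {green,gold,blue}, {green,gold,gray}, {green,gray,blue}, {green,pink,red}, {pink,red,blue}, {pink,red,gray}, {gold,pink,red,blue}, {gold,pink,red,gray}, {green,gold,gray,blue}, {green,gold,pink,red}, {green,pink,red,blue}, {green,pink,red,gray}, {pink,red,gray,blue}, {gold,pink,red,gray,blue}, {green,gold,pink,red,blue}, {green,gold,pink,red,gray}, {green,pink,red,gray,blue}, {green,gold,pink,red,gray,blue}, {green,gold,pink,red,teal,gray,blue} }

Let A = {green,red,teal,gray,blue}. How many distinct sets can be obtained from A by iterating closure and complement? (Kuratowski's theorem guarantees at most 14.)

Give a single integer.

closure: X∖int(X∖A) = X∖{gold} = {green,pink,red,teal,gray,blue}
Let k=closure and c=complement:
  1. A     = {green,red,teal,gray,blue}
  2. kA    = {green,pink,red,teal,gray,blue}
  3. cA    = {gold,pink}
  4. ckA   = {gold}
  5. kcA   = {gold,pink,red,teal}
  6. kckA  = {gold,teal}
  7. ckcA  = {green,gray,blue}
  8. ckckA = {green,pink,red,gray,blue}
  9. kckcA = {green,teal,gray,blue}
  10. ckckcA = {gold,pink,red}
— saturated at 10

10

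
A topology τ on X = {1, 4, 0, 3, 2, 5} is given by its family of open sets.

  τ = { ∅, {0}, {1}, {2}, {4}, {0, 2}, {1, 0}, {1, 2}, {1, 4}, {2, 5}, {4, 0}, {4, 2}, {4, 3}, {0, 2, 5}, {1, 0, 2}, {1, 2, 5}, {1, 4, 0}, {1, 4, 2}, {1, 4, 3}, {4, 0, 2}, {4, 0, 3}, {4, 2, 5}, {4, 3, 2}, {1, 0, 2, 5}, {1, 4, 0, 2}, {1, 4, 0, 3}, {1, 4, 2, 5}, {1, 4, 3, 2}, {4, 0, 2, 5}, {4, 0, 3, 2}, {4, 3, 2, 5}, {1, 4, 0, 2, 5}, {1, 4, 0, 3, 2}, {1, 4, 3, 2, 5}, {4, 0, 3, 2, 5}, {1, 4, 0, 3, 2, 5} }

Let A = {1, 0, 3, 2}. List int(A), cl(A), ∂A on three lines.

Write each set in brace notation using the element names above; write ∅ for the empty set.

opens ⊆ A: ∅, {0}, {2}, {1}, {1, 0}, {1, 2}, {0, 2}, {1, 0, 2}; union → int = {1, 0, 2}
complement {4, 5}; its interior {4}; cl(A) = X∖{4} = {1, 0, 3, 2, 5}
boundary = {1, 0, 3, 2, 5} ∖ {1, 0, 2} = {3, 5}

int(A) = {1, 0, 2}
cl(A)  = {1, 0, 3, 2, 5}
∂A     = {3, 5}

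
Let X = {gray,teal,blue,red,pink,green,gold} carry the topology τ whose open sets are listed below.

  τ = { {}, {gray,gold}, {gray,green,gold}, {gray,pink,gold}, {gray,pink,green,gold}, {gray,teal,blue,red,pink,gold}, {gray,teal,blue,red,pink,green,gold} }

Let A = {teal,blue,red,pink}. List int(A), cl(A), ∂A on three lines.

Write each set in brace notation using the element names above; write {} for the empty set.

interior: largest open inside A is {} (from {})
cl via duality: int({gray,green,gold}) = {gray,green,gold}, so X∖{gray,green,gold} = {teal,blue,red,pink}
cl∖int = {teal,blue,red,pink}

int(A) = {}
cl(A)  = {teal,blue,red,pink}
∂A     = {teal,blue,red,pink}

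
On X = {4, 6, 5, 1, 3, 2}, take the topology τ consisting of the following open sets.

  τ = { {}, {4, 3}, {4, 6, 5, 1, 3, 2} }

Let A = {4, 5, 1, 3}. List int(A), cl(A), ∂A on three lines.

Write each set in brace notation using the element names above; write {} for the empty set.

open subsets of A: {}, {4, 3}; so int(A) = {4, 3}
closure: X∖int(X∖A) = X∖{} = {4, 6, 5, 1, 3, 2}
∂A = {4, 6, 5, 1, 3, 2} minus {4, 3} = {6, 5, 1, 2}

int(A) = {4, 3}
cl(A)  = {4, 6, 5, 1, 3, 2}
∂A     = {6, 5, 1, 2}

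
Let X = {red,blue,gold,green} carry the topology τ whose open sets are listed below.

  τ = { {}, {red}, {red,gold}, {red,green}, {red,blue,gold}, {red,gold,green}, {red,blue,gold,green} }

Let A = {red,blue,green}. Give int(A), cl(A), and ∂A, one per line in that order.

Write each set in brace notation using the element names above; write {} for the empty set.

int(A) = {red,green}
cl(A)  = {red,blue,gold,green}
∂A     = {blue,gold}

interior: largest open inside A is {red,green} (from {}, {red}, {red,green})
cl via duality: int({gold}) = {}, so X∖{} = {red,blue,gold,green}
cl∖int = {blue,gold}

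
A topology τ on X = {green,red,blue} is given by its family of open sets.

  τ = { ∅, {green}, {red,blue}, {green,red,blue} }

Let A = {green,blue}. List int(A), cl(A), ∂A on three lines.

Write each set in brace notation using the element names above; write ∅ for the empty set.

interior: largest open inside A is {green} (from ∅, {green})
cl via duality: int({red}) = ∅, so X∖∅ = {green,red,blue}
cl∖int = {red,blue}

int(A) = {green}
cl(A)  = {green,red,blue}
∂A     = {red,blue}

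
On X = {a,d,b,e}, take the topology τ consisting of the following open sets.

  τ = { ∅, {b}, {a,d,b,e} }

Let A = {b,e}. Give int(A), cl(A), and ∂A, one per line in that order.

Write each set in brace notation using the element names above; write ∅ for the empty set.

int(A) = {b}
cl(A)  = {a,d,b,e}
∂A     = {a,d,e}

opens ⊆ A: ∅, {b}; union → int = {b}
complement {a,d}; its interior ∅; cl(A) = X∖∅ = {a,d,b,e}
boundary = {a,d,b,e} ∖ {b} = {a,d,e}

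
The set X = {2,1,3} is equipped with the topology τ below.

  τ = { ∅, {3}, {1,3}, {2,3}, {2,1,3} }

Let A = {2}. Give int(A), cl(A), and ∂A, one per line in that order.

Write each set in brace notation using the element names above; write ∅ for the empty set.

int(A) = ∅
cl(A)  = {2}
∂A     = {2}

opens ⊆ A: ∅; union → int = ∅
complement {1,3}; its interior {1,3}; cl(A) = X∖{1,3} = {2}
boundary = {2} ∖ ∅ = {2}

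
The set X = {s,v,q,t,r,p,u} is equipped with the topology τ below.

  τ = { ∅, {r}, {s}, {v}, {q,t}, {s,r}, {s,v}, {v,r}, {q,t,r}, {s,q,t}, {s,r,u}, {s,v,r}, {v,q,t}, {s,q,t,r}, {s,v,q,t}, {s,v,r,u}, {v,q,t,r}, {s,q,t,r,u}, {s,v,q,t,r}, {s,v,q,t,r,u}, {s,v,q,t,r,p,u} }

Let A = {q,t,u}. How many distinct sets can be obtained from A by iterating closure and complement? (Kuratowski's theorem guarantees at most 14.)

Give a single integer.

complement {s,v,r,p}; its interior {s,v,r}; cl(A) = X∖{s,v,r} = {q,t,p,u}
With k = closure, c = complement:
  1. A     = {q,t,u}
  2. kA    = {q,t,p,u}
  3. cA    = {s,v,r,p}
  4. ckA   = {s,v,r}
  5. kcA   = {s,v,r,p,u}
  6. ckcA  = {q,t}
  7. kckcA = {q,t,p}
  8. ckckcA = {s,v,r,u}
k, c of each give nothing new

8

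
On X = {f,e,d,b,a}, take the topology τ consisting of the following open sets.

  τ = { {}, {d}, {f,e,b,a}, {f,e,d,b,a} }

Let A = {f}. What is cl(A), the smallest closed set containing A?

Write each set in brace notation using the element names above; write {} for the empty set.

{f,e,b,a}

closure: X∖int(X∖A) = X∖{d} = {f,e,b,a}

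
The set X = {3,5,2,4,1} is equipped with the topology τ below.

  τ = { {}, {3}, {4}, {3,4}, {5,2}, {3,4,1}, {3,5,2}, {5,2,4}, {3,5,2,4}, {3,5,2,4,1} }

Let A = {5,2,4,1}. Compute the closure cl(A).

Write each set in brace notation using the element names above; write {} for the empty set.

complement {3}; its interior {3}; cl(A) = X∖{3} = {5,2,4,1}

{5,2,4,1}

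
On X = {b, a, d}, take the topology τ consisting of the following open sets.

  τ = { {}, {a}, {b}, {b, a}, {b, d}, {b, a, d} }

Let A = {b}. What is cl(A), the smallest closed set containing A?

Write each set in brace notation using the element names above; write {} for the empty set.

X∖A={a, d}, int(X∖A)={a}, hence cl(A)={b, d}

{b, d}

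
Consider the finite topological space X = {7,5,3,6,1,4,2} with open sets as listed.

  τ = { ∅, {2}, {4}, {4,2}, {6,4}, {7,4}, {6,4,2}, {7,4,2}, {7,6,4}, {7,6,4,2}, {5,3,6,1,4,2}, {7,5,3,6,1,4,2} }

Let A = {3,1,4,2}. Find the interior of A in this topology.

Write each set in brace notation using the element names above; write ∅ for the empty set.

interior: largest open inside A is {4,2} (from ∅, {4}, {2}, {4,2})

{4,2}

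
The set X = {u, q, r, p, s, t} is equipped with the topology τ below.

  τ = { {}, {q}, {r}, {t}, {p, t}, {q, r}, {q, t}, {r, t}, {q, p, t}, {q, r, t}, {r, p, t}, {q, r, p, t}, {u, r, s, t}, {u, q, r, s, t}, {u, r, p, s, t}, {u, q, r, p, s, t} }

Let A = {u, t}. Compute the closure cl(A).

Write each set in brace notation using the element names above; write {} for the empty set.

{u, p, s, t}

complement {q, r, p, s}; its interior {q, r}; cl(A) = X∖{q, r} = {u, p, s, t}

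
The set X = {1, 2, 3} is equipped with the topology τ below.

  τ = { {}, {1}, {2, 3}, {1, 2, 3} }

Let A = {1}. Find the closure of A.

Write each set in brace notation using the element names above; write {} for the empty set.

{1}

X∖A={2, 3}, int(X∖A)={2, 3}, hence cl(A)={1}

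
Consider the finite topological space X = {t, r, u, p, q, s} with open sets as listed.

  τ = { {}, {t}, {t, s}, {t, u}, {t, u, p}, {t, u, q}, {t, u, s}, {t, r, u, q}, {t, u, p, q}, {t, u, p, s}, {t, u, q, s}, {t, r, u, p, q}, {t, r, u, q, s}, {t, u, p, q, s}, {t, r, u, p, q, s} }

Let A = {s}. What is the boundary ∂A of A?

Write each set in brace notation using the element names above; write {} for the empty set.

open subsets of A: {}; so int(A) = {}
closure: X∖int(X∖A) = X∖{t, r, u, p, q} = {s}
∂A = {s} minus {} = {s}

{s}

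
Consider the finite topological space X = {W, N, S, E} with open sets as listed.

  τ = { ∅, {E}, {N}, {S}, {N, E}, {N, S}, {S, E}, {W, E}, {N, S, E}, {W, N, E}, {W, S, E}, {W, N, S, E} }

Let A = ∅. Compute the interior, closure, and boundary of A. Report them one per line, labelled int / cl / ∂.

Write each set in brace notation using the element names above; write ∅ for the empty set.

opens ⊆ A: ∅; union → int = ∅
complement {W, N, S, E}; its interior {W, N, S, E}; cl(A) = X∖{W, N, S, E} = ∅
boundary = ∅ ∖ ∅ = ∅

int(A) = ∅
cl(A)  = ∅
∂A     = ∅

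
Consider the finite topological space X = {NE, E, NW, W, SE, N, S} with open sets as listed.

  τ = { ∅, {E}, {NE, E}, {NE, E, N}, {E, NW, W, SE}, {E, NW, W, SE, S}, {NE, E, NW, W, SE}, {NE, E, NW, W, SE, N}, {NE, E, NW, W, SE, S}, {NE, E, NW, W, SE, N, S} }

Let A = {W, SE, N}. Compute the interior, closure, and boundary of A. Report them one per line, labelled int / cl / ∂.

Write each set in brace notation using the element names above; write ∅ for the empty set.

opens ⊆ A: ∅; union → int = ∅
complement {NE, E, NW, S}; its interior {NE, E}; cl(A) = X∖{NE, E} = {NW, W, SE, N, S}
boundary = {NW, W, SE, N, S} ∖ ∅ = {NW, W, SE, N, S}

int(A) = ∅
cl(A)  = {NW, W, SE, N, S}
∂A     = {NW, W, SE, N, S}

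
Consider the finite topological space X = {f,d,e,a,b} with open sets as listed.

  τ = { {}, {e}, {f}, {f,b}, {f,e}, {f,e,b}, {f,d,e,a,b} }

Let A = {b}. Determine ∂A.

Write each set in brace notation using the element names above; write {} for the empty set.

opens ⊆ A: {}; union → int = {}
complement {f,d,e,a}; its interior {f,e}; cl(A) = X∖{f,e} = {d,a,b}
boundary = {d,a,b} ∖ {} = {d,a,b}

{d,a,b}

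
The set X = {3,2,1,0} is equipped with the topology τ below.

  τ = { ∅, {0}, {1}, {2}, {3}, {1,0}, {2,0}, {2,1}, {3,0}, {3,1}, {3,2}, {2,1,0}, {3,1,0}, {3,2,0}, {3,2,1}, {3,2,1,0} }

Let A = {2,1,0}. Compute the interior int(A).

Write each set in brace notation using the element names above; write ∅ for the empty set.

{2,1,0}

opens ⊆ A: ∅, {0}, {1}, {2}, {1,0}, {2,1}, {2,0}, {2,1,0}; union → int = {2,1,0}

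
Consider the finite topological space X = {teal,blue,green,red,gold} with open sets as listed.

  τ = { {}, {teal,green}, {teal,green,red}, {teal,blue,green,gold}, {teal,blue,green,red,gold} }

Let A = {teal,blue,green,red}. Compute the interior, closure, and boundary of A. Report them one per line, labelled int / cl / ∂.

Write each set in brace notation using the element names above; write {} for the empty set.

interior: largest open inside A is {teal,green,red} (from {}, {teal,green}, {teal,green,red})
cl via duality: int({gold}) = {}, so X∖{} = {teal,blue,green,red,gold}
cl∖int = {blue,gold}

int(A) = {teal,green,red}
cl(A)  = {teal,blue,green,red,gold}
∂A     = {blue,gold}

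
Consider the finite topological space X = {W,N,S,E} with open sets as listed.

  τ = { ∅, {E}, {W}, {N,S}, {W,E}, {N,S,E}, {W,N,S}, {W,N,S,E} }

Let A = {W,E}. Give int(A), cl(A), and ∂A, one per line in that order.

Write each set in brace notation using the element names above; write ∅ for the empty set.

int(A) = {W,E}
cl(A)  = {W,E}
∂A     = ∅

U open, U⊆A: ∅, {E}, {W}, {W,E}. int(A) = ⋃ = {W,E}
X∖A={N,S}, int(X∖A)={N,S}, hence cl(A)={W,E}
∂A: remove int from cl → ∅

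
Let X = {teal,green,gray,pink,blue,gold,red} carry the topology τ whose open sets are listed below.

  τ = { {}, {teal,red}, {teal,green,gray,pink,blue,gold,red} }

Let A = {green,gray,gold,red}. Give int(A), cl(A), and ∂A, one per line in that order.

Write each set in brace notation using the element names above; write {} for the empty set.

int(A) = {}
cl(A)  = {teal,green,gray,pink,blue,gold,red}
∂A     = {teal,green,gray,pink,blue,gold,red}

interior: largest open inside A is {} (from {})
cl via duality: int({teal,pink,blue}) = {}, so X∖{} = {teal,green,gray,pink,blue,gold,red}
cl∖int = {teal,green,gray,pink,blue,gold,red}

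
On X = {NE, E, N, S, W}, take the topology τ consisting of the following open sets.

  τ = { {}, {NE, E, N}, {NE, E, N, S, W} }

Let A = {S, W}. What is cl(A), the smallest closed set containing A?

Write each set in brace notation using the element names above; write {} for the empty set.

closure: X∖int(X∖A) = X∖{NE, E, N} = {S, W}

{S, W}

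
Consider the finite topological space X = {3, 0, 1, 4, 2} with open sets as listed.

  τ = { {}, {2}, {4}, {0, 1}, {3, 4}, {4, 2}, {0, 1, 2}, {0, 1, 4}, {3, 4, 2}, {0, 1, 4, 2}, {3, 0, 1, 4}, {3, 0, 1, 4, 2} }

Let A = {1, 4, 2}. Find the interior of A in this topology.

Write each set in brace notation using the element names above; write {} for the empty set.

U open, U⊆A: {}, {4}, {2}, {4, 2}. int(A) = ⋃ = {4, 2}

{4, 2}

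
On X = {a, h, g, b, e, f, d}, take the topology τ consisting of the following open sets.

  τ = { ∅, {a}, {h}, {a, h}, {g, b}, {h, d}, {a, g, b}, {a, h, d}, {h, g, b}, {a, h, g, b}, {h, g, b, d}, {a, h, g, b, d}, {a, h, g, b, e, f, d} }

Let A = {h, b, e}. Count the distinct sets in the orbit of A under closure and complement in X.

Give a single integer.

12

cl via duality: int({a, g, f, d}) = {a}, so X∖{a} = {h, g, b, e, f, d}
Write k for closure, c for complement:
  1. A     = {h, b, e}
  2. kA    = {h, g, b, e, f, d}
  3. cA    = {a, g, f, d}
  4. ckA   = {a}
  5. kcA   = {a, g, b, e, f, d}
  6. kckA  = {a, e, f}
  7. ckcA  = {h}
  8. ckckA = {h, g, b, d}
  9. kckcA = {h, e, f, d}
  10. ckckcA = {a, g, b}
  11. kckckcA = {a, g, b, e, f}
  12. ckckckcA = {h, d}
applying k or c yields no new set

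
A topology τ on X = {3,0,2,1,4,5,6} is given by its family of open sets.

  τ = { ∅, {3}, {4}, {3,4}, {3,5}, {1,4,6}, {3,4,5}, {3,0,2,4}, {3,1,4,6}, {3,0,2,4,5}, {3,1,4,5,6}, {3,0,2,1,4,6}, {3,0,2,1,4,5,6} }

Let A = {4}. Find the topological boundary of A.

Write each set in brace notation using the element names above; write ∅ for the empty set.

{0,2,1,6}

interior: largest open inside A is {4} (from ∅, {4})
cl via duality: int({3,0,2,1,5,6}) = {3,5}, so X∖{3,5} = {0,2,1,4,6}
cl∖int = {0,2,1,6}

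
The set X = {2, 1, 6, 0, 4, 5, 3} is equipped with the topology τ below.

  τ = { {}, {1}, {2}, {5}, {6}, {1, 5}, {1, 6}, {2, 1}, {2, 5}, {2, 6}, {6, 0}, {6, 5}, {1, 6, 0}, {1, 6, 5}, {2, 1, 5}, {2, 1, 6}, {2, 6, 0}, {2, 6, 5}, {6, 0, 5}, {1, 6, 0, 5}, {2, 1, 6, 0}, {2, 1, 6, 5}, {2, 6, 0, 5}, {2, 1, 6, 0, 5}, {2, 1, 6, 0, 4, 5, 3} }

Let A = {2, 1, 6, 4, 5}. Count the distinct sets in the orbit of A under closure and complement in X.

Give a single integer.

closure: X∖int(X∖A) = X∖{} = {2, 1, 6, 0, 4, 5, 3}
Let k=closure and c=complement:
  1. A     = {2, 1, 6, 4, 5}
  2. kA    = {2, 1, 6, 0, 4, 5, 3}
  3. cA    = {0, 3}
  4. ckA   = {}
  5. kcA   = {0, 4, 3}
  6. ckcA  = {2, 1, 6, 5}
— saturated at 6

6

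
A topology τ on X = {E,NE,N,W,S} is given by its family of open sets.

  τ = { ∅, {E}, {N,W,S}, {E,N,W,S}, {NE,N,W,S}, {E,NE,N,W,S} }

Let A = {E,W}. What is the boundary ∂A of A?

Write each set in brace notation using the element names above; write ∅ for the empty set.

open subsets of A: ∅, {E}; so int(A) = {E}
closure: X∖int(X∖A) = X∖∅ = {E,NE,N,W,S}
∂A = {E,NE,N,W,S} minus {E} = {NE,N,W,S}

{NE,N,W,S}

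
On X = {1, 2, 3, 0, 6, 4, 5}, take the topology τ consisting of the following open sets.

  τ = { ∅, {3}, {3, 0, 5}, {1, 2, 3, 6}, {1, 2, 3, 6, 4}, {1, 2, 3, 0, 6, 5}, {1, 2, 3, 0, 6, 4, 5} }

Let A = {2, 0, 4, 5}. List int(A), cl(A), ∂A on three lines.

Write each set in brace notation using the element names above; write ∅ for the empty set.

int(A) = ∅
cl(A)  = {1, 2, 0, 6, 4, 5}
∂A     = {1, 2, 0, 6, 4, 5}

opens ⊆ A: ∅; union → int = ∅
complement {1, 3, 6}; its interior {3}; cl(A) = X∖{3} = {1, 2, 0, 6, 4, 5}
boundary = {1, 2, 0, 6, 4, 5} ∖ ∅ = {1, 2, 0, 6, 4, 5}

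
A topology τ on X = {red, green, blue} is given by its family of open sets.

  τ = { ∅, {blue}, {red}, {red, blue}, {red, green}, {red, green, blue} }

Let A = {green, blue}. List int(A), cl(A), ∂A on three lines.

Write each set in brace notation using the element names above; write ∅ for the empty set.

int(A) = {blue}
cl(A)  = {green, blue}
∂A     = {green}

open subsets of A: ∅, {blue}; so int(A) = {blue}
closure: X∖int(X∖A) = X∖{red} = {green, blue}
∂A = {green, blue} minus {blue} = {green}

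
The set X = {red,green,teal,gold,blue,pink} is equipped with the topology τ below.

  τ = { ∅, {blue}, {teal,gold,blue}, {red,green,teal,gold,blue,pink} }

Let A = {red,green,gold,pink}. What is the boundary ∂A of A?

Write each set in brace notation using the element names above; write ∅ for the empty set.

{red,green,teal,gold,pink}

interior: largest open inside A is ∅ (from ∅)
cl via duality: int({teal,blue}) = {blue}, so X∖{blue} = {red,green,teal,gold,pink}
cl∖int = {red,green,teal,gold,pink}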